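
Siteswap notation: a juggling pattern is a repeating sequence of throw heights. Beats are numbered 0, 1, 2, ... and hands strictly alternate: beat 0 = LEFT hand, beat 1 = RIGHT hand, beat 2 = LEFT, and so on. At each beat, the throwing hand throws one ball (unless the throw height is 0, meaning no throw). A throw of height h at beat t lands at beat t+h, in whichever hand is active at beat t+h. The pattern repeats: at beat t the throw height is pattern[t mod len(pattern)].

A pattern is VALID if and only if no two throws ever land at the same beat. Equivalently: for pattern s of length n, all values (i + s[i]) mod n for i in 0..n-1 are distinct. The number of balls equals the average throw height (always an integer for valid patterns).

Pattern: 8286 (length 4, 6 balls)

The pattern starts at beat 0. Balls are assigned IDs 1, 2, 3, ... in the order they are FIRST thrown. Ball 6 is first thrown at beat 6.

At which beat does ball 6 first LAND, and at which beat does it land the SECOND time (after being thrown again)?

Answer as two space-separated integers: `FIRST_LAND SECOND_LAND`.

Beat 0 (L): throw ball1 h=8 -> lands@8:L; in-air after throw: [b1@8:L]
Beat 1 (R): throw ball2 h=2 -> lands@3:R; in-air after throw: [b2@3:R b1@8:L]
Beat 2 (L): throw ball3 h=8 -> lands@10:L; in-air after throw: [b2@3:R b1@8:L b3@10:L]
Beat 3 (R): throw ball2 h=6 -> lands@9:R; in-air after throw: [b1@8:L b2@9:R b3@10:L]
Beat 4 (L): throw ball4 h=8 -> lands@12:L; in-air after throw: [b1@8:L b2@9:R b3@10:L b4@12:L]
Beat 5 (R): throw ball5 h=2 -> lands@7:R; in-air after throw: [b5@7:R b1@8:L b2@9:R b3@10:L b4@12:L]
Beat 6 (L): throw ball6 h=8 -> lands@14:L; in-air after throw: [b5@7:R b1@8:L b2@9:R b3@10:L b4@12:L b6@14:L]
Beat 7 (R): throw ball5 h=6 -> lands@13:R; in-air after throw: [b1@8:L b2@9:R b3@10:L b4@12:L b5@13:R b6@14:L]
Beat 8 (L): throw ball1 h=8 -> lands@16:L; in-air after throw: [b2@9:R b3@10:L b4@12:L b5@13:R b6@14:L b1@16:L]
Beat 9 (R): throw ball2 h=2 -> lands@11:R; in-air after throw: [b3@10:L b2@11:R b4@12:L b5@13:R b6@14:L b1@16:L]
Beat 10 (L): throw ball3 h=8 -> lands@18:L; in-air after throw: [b2@11:R b4@12:L b5@13:R b6@14:L b1@16:L b3@18:L]
Beat 11 (R): throw ball2 h=6 -> lands@17:R; in-air after throw: [b4@12:L b5@13:R b6@14:L b1@16:L b2@17:R b3@18:L]
Beat 12 (L): throw ball4 h=8 -> lands@20:L; in-air after throw: [b5@13:R b6@14:L b1@16:L b2@17:R b3@18:L b4@20:L]
Beat 13 (R): throw ball5 h=2 -> lands@15:R; in-air after throw: [b6@14:L b5@15:R b1@16:L b2@17:R b3@18:L b4@20:L]
Beat 14 (L): throw ball6 h=8 -> lands@22:L; in-air after throw: [b5@15:R b1@16:L b2@17:R b3@18:L b4@20:L b6@22:L]
Ball 6: thrown@6 h=8 -> first land @14; rethrown@14 h=8 -> second land @22

Answer: 14 22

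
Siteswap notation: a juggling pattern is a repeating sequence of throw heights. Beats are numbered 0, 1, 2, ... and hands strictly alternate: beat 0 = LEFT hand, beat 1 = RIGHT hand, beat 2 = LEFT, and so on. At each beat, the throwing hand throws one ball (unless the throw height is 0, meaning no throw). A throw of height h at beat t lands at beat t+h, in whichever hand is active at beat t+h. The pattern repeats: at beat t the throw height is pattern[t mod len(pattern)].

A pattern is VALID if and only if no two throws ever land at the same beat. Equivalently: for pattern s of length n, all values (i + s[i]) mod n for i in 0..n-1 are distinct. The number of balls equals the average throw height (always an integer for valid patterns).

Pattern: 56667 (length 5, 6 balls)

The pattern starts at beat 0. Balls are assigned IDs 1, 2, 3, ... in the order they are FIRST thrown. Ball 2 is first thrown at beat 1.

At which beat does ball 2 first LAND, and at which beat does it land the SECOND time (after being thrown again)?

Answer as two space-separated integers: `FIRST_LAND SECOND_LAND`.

Beat 0 (L): throw ball1 h=5 -> lands@5:R; in-air after throw: [b1@5:R]
Beat 1 (R): throw ball2 h=6 -> lands@7:R; in-air after throw: [b1@5:R b2@7:R]
Beat 2 (L): throw ball3 h=6 -> lands@8:L; in-air after throw: [b1@5:R b2@7:R b3@8:L]
Beat 3 (R): throw ball4 h=6 -> lands@9:R; in-air after throw: [b1@5:R b2@7:R b3@8:L b4@9:R]
Beat 4 (L): throw ball5 h=7 -> lands@11:R; in-air after throw: [b1@5:R b2@7:R b3@8:L b4@9:R b5@11:R]
Beat 5 (R): throw ball1 h=5 -> lands@10:L; in-air after throw: [b2@7:R b3@8:L b4@9:R b1@10:L b5@11:R]
Beat 6 (L): throw ball6 h=6 -> lands@12:L; in-air after throw: [b2@7:R b3@8:L b4@9:R b1@10:L b5@11:R b6@12:L]
Beat 7 (R): throw ball2 h=6 -> lands@13:R; in-air after throw: [b3@8:L b4@9:R b1@10:L b5@11:R b6@12:L b2@13:R]
Beat 8 (L): throw ball3 h=6 -> lands@14:L; in-air after throw: [b4@9:R b1@10:L b5@11:R b6@12:L b2@13:R b3@14:L]
Beat 9 (R): throw ball4 h=7 -> lands@16:L; in-air after throw: [b1@10:L b5@11:R b6@12:L b2@13:R b3@14:L b4@16:L]
Beat 10 (L): throw ball1 h=5 -> lands@15:R; in-air after throw: [b5@11:R b6@12:L b2@13:R b3@14:L b1@15:R b4@16:L]
Beat 11 (R): throw ball5 h=6 -> lands@17:R; in-air after throw: [b6@12:L b2@13:R b3@14:L b1@15:R b4@16:L b5@17:R]
Beat 12 (L): throw ball6 h=6 -> lands@18:L; in-air after throw: [b2@13:R b3@14:L b1@15:R b4@16:L b5@17:R b6@18:L]
Beat 13 (R): throw ball2 h=6 -> lands@19:R; in-air after throw: [b3@14:L b1@15:R b4@16:L b5@17:R b6@18:L b2@19:R]
Ball 2: thrown@1 h=6 -> first land @7; rethrown@7 h=6 -> second land @13

Answer: 7 13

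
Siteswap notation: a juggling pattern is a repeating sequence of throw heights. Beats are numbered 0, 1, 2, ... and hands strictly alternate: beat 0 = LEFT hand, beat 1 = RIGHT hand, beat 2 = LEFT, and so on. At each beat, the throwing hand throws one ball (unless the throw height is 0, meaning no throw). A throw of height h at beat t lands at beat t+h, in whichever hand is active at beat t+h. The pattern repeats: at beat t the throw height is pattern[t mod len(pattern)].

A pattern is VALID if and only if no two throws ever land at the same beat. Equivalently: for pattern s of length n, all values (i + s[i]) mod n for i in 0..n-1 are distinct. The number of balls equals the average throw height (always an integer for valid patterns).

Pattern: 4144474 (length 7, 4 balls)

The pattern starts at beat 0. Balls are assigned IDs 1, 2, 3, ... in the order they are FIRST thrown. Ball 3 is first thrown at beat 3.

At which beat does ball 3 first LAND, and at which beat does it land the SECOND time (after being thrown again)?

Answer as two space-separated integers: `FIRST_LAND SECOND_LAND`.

Beat 0 (L): throw ball1 h=4 -> lands@4:L; in-air after throw: [b1@4:L]
Beat 1 (R): throw ball2 h=1 -> lands@2:L; in-air after throw: [b2@2:L b1@4:L]
Beat 2 (L): throw ball2 h=4 -> lands@6:L; in-air after throw: [b1@4:L b2@6:L]
Beat 3 (R): throw ball3 h=4 -> lands@7:R; in-air after throw: [b1@4:L b2@6:L b3@7:R]
Beat 4 (L): throw ball1 h=4 -> lands@8:L; in-air after throw: [b2@6:L b3@7:R b1@8:L]
Beat 5 (R): throw ball4 h=7 -> lands@12:L; in-air after throw: [b2@6:L b3@7:R b1@8:L b4@12:L]
Beat 6 (L): throw ball2 h=4 -> lands@10:L; in-air after throw: [b3@7:R b1@8:L b2@10:L b4@12:L]
Beat 7 (R): throw ball3 h=4 -> lands@11:R; in-air after throw: [b1@8:L b2@10:L b3@11:R b4@12:L]
Beat 8 (L): throw ball1 h=1 -> lands@9:R; in-air after throw: [b1@9:R b2@10:L b3@11:R b4@12:L]
Beat 9 (R): throw ball1 h=4 -> lands@13:R; in-air after throw: [b2@10:L b3@11:R b4@12:L b1@13:R]
Beat 10 (L): throw ball2 h=4 -> lands@14:L; in-air after throw: [b3@11:R b4@12:L b1@13:R b2@14:L]
Beat 11 (R): throw ball3 h=4 -> lands@15:R; in-air after throw: [b4@12:L b1@13:R b2@14:L b3@15:R]
Ball 3: thrown@3 h=4 -> first land @7; rethrown@7 h=4 -> second land @11

Answer: 7 11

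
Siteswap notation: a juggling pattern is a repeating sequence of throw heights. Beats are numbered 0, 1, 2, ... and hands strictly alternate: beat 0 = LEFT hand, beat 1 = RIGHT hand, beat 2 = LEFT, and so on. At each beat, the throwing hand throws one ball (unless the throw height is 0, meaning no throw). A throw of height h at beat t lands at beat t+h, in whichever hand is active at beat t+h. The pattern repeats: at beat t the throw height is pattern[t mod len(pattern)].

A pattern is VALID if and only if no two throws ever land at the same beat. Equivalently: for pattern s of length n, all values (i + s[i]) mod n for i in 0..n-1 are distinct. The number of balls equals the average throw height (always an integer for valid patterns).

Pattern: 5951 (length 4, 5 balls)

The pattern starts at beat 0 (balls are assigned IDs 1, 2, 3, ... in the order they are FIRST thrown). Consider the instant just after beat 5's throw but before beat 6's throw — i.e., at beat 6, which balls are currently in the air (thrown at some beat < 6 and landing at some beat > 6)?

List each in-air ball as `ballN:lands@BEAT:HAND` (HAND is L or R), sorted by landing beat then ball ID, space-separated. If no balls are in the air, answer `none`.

Answer: ball3:lands@7:R ball4:lands@9:R ball2:lands@10:L ball1:lands@14:L

Derivation:
Beat 0 (L): throw ball1 h=5 -> lands@5:R; in-air after throw: [b1@5:R]
Beat 1 (R): throw ball2 h=9 -> lands@10:L; in-air after throw: [b1@5:R b2@10:L]
Beat 2 (L): throw ball3 h=5 -> lands@7:R; in-air after throw: [b1@5:R b3@7:R b2@10:L]
Beat 3 (R): throw ball4 h=1 -> lands@4:L; in-air after throw: [b4@4:L b1@5:R b3@7:R b2@10:L]
Beat 4 (L): throw ball4 h=5 -> lands@9:R; in-air after throw: [b1@5:R b3@7:R b4@9:R b2@10:L]
Beat 5 (R): throw ball1 h=9 -> lands@14:L; in-air after throw: [b3@7:R b4@9:R b2@10:L b1@14:L]
Beat 6 (L): throw ball5 h=5 -> lands@11:R; in-air after throw: [b3@7:R b4@9:R b2@10:L b5@11:R b1@14:L]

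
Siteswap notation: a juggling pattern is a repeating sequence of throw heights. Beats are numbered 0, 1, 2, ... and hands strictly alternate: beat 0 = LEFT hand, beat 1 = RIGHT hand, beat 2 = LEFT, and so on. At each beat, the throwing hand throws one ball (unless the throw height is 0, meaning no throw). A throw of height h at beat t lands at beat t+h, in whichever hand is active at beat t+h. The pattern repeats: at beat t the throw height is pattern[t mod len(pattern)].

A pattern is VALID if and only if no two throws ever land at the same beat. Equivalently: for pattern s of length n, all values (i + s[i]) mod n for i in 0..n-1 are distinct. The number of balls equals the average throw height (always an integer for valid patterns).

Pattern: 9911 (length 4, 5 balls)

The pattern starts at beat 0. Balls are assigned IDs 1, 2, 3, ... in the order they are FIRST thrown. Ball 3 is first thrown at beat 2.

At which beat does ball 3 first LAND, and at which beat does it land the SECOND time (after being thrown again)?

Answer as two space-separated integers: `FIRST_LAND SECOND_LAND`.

Answer: 3 4

Derivation:
Beat 0 (L): throw ball1 h=9 -> lands@9:R; in-air after throw: [b1@9:R]
Beat 1 (R): throw ball2 h=9 -> lands@10:L; in-air after throw: [b1@9:R b2@10:L]
Beat 2 (L): throw ball3 h=1 -> lands@3:R; in-air after throw: [b3@3:R b1@9:R b2@10:L]
Beat 3 (R): throw ball3 h=1 -> lands@4:L; in-air after throw: [b3@4:L b1@9:R b2@10:L]
Beat 4 (L): throw ball3 h=9 -> lands@13:R; in-air after throw: [b1@9:R b2@10:L b3@13:R]
Ball 3: thrown@2 h=1 -> first land @3; rethrown@3 h=1 -> second land @4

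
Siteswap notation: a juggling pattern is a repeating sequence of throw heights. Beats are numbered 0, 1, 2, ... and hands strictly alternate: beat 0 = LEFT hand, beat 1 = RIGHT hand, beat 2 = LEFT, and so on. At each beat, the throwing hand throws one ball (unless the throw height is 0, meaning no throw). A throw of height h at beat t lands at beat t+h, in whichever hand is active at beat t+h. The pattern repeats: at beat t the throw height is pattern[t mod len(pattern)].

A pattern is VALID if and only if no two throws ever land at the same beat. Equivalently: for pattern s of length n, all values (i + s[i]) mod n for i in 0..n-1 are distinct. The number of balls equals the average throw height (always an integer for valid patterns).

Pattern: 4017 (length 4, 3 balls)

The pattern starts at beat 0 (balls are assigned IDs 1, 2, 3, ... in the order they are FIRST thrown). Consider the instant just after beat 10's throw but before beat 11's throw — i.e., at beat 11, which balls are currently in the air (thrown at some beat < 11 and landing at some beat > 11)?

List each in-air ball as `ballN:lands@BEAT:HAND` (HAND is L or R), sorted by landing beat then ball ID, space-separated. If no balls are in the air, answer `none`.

Answer: ball1:lands@12:L ball3:lands@14:L

Derivation:
Beat 0 (L): throw ball1 h=4 -> lands@4:L; in-air after throw: [b1@4:L]
Beat 2 (L): throw ball2 h=1 -> lands@3:R; in-air after throw: [b2@3:R b1@4:L]
Beat 3 (R): throw ball2 h=7 -> lands@10:L; in-air after throw: [b1@4:L b2@10:L]
Beat 4 (L): throw ball1 h=4 -> lands@8:L; in-air after throw: [b1@8:L b2@10:L]
Beat 6 (L): throw ball3 h=1 -> lands@7:R; in-air after throw: [b3@7:R b1@8:L b2@10:L]
Beat 7 (R): throw ball3 h=7 -> lands@14:L; in-air after throw: [b1@8:L b2@10:L b3@14:L]
Beat 8 (L): throw ball1 h=4 -> lands@12:L; in-air after throw: [b2@10:L b1@12:L b3@14:L]
Beat 10 (L): throw ball2 h=1 -> lands@11:R; in-air after throw: [b2@11:R b1@12:L b3@14:L]
Beat 11 (R): throw ball2 h=7 -> lands@18:L; in-air after throw: [b1@12:L b3@14:L b2@18:L]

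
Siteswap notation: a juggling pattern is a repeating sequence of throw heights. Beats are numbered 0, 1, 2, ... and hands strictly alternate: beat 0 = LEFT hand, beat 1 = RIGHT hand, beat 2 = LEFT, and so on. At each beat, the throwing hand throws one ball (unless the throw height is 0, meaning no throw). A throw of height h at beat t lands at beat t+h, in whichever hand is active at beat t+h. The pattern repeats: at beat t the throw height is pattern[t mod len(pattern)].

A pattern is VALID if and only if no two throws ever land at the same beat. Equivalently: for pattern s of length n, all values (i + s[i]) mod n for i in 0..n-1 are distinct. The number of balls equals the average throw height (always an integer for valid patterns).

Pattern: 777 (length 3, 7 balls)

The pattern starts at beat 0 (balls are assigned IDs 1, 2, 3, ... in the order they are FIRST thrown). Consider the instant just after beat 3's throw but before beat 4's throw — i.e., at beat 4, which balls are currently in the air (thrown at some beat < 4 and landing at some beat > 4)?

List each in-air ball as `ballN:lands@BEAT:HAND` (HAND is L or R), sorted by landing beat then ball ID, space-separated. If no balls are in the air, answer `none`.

Answer: ball1:lands@7:R ball2:lands@8:L ball3:lands@9:R ball4:lands@10:L

Derivation:
Beat 0 (L): throw ball1 h=7 -> lands@7:R; in-air after throw: [b1@7:R]
Beat 1 (R): throw ball2 h=7 -> lands@8:L; in-air after throw: [b1@7:R b2@8:L]
Beat 2 (L): throw ball3 h=7 -> lands@9:R; in-air after throw: [b1@7:R b2@8:L b3@9:R]
Beat 3 (R): throw ball4 h=7 -> lands@10:L; in-air after throw: [b1@7:R b2@8:L b3@9:R b4@10:L]
Beat 4 (L): throw ball5 h=7 -> lands@11:R; in-air after throw: [b1@7:R b2@8:L b3@9:R b4@10:L b5@11:R]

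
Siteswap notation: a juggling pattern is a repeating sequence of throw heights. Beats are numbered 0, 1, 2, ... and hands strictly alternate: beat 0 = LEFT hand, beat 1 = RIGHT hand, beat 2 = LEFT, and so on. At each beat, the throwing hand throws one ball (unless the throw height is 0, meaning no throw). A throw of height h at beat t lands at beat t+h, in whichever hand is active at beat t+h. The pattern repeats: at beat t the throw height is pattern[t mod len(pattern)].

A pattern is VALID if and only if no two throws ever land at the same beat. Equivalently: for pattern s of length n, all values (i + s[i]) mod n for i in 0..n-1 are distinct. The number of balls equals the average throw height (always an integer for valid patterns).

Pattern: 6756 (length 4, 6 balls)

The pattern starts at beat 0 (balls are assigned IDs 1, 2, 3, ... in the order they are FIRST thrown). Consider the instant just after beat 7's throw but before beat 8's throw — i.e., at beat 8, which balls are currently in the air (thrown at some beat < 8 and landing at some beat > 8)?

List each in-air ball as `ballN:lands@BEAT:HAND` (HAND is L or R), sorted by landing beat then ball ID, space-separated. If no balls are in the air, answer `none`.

Beat 0 (L): throw ball1 h=6 -> lands@6:L; in-air after throw: [b1@6:L]
Beat 1 (R): throw ball2 h=7 -> lands@8:L; in-air after throw: [b1@6:L b2@8:L]
Beat 2 (L): throw ball3 h=5 -> lands@7:R; in-air after throw: [b1@6:L b3@7:R b2@8:L]
Beat 3 (R): throw ball4 h=6 -> lands@9:R; in-air after throw: [b1@6:L b3@7:R b2@8:L b4@9:R]
Beat 4 (L): throw ball5 h=6 -> lands@10:L; in-air after throw: [b1@6:L b3@7:R b2@8:L b4@9:R b5@10:L]
Beat 5 (R): throw ball6 h=7 -> lands@12:L; in-air after throw: [b1@6:L b3@7:R b2@8:L b4@9:R b5@10:L b6@12:L]
Beat 6 (L): throw ball1 h=5 -> lands@11:R; in-air after throw: [b3@7:R b2@8:L b4@9:R b5@10:L b1@11:R b6@12:L]
Beat 7 (R): throw ball3 h=6 -> lands@13:R; in-air after throw: [b2@8:L b4@9:R b5@10:L b1@11:R b6@12:L b3@13:R]
Beat 8 (L): throw ball2 h=6 -> lands@14:L; in-air after throw: [b4@9:R b5@10:L b1@11:R b6@12:L b3@13:R b2@14:L]

Answer: ball4:lands@9:R ball5:lands@10:L ball1:lands@11:R ball6:lands@12:L ball3:lands@13:R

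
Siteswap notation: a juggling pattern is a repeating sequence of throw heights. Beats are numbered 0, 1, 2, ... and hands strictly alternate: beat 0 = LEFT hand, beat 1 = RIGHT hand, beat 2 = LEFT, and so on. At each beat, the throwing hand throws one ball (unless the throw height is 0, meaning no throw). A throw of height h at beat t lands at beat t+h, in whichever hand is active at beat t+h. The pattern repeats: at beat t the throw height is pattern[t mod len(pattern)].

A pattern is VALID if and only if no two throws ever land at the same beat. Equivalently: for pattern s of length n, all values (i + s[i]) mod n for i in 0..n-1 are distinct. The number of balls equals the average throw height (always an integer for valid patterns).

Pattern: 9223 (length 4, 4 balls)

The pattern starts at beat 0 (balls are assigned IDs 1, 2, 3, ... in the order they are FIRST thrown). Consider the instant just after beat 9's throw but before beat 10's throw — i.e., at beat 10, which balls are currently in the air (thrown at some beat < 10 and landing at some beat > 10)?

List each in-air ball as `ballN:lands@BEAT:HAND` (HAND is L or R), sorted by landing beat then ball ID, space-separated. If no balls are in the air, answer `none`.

Beat 0 (L): throw ball1 h=9 -> lands@9:R; in-air after throw: [b1@9:R]
Beat 1 (R): throw ball2 h=2 -> lands@3:R; in-air after throw: [b2@3:R b1@9:R]
Beat 2 (L): throw ball3 h=2 -> lands@4:L; in-air after throw: [b2@3:R b3@4:L b1@9:R]
Beat 3 (R): throw ball2 h=3 -> lands@6:L; in-air after throw: [b3@4:L b2@6:L b1@9:R]
Beat 4 (L): throw ball3 h=9 -> lands@13:R; in-air after throw: [b2@6:L b1@9:R b3@13:R]
Beat 5 (R): throw ball4 h=2 -> lands@7:R; in-air after throw: [b2@6:L b4@7:R b1@9:R b3@13:R]
Beat 6 (L): throw ball2 h=2 -> lands@8:L; in-air after throw: [b4@7:R b2@8:L b1@9:R b3@13:R]
Beat 7 (R): throw ball4 h=3 -> lands@10:L; in-air after throw: [b2@8:L b1@9:R b4@10:L b3@13:R]
Beat 8 (L): throw ball2 h=9 -> lands@17:R; in-air after throw: [b1@9:R b4@10:L b3@13:R b2@17:R]
Beat 9 (R): throw ball1 h=2 -> lands@11:R; in-air after throw: [b4@10:L b1@11:R b3@13:R b2@17:R]
Beat 10 (L): throw ball4 h=2 -> lands@12:L; in-air after throw: [b1@11:R b4@12:L b3@13:R b2@17:R]

Answer: ball1:lands@11:R ball3:lands@13:R ball2:lands@17:R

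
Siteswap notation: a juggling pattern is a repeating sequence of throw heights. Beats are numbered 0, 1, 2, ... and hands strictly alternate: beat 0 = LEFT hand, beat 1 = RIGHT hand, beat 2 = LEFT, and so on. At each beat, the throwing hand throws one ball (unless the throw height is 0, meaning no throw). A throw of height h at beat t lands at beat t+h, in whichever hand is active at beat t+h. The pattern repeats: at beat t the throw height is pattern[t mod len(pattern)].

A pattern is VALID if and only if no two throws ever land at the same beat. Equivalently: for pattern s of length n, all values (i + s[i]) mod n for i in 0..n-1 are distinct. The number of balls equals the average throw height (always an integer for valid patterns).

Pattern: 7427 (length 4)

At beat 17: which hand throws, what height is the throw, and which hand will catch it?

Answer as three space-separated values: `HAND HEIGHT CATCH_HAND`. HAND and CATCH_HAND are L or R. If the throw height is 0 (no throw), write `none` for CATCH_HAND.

Beat 17: 17 mod 2 = 1, so hand = R
Throw height = pattern[17 mod 4] = pattern[1] = 4
Lands at beat 17+4=21, 21 mod 2 = 1, so catch hand = R

Answer: R 4 R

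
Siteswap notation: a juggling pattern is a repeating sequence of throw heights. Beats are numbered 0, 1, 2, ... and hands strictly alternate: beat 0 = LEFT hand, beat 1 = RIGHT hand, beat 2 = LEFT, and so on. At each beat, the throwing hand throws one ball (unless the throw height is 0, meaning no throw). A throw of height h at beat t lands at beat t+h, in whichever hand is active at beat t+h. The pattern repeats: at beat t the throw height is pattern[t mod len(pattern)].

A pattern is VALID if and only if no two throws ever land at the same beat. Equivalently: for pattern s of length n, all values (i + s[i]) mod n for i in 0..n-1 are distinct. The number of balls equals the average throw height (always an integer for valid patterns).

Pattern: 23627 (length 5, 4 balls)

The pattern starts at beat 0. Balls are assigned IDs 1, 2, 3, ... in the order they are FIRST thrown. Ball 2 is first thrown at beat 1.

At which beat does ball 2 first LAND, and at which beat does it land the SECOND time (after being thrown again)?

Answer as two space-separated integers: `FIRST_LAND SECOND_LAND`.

Beat 0 (L): throw ball1 h=2 -> lands@2:L; in-air after throw: [b1@2:L]
Beat 1 (R): throw ball2 h=3 -> lands@4:L; in-air after throw: [b1@2:L b2@4:L]
Beat 2 (L): throw ball1 h=6 -> lands@8:L; in-air after throw: [b2@4:L b1@8:L]
Beat 3 (R): throw ball3 h=2 -> lands@5:R; in-air after throw: [b2@4:L b3@5:R b1@8:L]
Beat 4 (L): throw ball2 h=7 -> lands@11:R; in-air after throw: [b3@5:R b1@8:L b2@11:R]
Beat 5 (R): throw ball3 h=2 -> lands@7:R; in-air after throw: [b3@7:R b1@8:L b2@11:R]
Beat 6 (L): throw ball4 h=3 -> lands@9:R; in-air after throw: [b3@7:R b1@8:L b4@9:R b2@11:R]
Beat 7 (R): throw ball3 h=6 -> lands@13:R; in-air after throw: [b1@8:L b4@9:R b2@11:R b3@13:R]
Beat 8 (L): throw ball1 h=2 -> lands@10:L; in-air after throw: [b4@9:R b1@10:L b2@11:R b3@13:R]
Beat 9 (R): throw ball4 h=7 -> lands@16:L; in-air after throw: [b1@10:L b2@11:R b3@13:R b4@16:L]
Beat 10 (L): throw ball1 h=2 -> lands@12:L; in-air after throw: [b2@11:R b1@12:L b3@13:R b4@16:L]
Beat 11 (R): throw ball2 h=3 -> lands@14:L; in-air after throw: [b1@12:L b3@13:R b2@14:L b4@16:L]
Ball 2: thrown@1 h=3 -> first land @4; rethrown@4 h=7 -> second land @11

Answer: 4 11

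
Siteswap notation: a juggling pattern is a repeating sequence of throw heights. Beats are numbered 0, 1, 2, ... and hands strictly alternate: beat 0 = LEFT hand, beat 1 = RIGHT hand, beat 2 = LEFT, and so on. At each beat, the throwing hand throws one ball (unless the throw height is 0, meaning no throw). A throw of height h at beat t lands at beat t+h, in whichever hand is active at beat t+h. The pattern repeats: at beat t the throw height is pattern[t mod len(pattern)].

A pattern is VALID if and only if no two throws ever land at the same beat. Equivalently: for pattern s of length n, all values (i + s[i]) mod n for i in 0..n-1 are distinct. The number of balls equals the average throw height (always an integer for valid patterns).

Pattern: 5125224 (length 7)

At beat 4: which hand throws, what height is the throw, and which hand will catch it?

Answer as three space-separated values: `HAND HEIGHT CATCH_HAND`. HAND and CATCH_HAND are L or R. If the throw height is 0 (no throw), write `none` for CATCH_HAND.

Answer: L 2 L

Derivation:
Beat 4: 4 mod 2 = 0, so hand = L
Throw height = pattern[4 mod 7] = pattern[4] = 2
Lands at beat 4+2=6, 6 mod 2 = 0, so catch hand = L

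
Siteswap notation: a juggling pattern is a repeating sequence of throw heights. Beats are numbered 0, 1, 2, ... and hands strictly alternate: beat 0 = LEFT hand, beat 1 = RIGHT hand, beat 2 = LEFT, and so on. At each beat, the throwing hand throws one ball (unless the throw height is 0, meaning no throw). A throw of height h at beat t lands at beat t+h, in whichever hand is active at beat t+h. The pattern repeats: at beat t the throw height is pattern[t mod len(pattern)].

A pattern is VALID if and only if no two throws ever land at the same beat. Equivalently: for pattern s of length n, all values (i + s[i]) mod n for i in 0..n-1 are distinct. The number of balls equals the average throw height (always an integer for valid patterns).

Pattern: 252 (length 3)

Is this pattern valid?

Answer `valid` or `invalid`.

Answer: valid

Derivation:
i=0: (i + s[i]) mod n = (0 + 2) mod 3 = 2
i=1: (i + s[i]) mod n = (1 + 5) mod 3 = 0
i=2: (i + s[i]) mod n = (2 + 2) mod 3 = 1
Residues: [2, 0, 1], distinct: True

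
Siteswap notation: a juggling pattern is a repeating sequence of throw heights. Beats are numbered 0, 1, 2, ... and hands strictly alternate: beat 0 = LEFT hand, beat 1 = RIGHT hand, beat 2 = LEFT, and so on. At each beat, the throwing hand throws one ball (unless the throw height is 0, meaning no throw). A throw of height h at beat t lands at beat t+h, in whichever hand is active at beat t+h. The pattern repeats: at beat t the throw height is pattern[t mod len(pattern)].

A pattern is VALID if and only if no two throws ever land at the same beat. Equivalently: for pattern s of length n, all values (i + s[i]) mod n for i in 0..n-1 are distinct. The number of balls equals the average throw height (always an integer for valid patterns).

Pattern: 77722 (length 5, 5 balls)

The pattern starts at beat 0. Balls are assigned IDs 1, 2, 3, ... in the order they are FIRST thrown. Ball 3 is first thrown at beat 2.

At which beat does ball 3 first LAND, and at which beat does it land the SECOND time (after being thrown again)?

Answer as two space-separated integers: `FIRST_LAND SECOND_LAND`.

Beat 0 (L): throw ball1 h=7 -> lands@7:R; in-air after throw: [b1@7:R]
Beat 1 (R): throw ball2 h=7 -> lands@8:L; in-air after throw: [b1@7:R b2@8:L]
Beat 2 (L): throw ball3 h=7 -> lands@9:R; in-air after throw: [b1@7:R b2@8:L b3@9:R]
Beat 3 (R): throw ball4 h=2 -> lands@5:R; in-air after throw: [b4@5:R b1@7:R b2@8:L b3@9:R]
Beat 4 (L): throw ball5 h=2 -> lands@6:L; in-air after throw: [b4@5:R b5@6:L b1@7:R b2@8:L b3@9:R]
Beat 5 (R): throw ball4 h=7 -> lands@12:L; in-air after throw: [b5@6:L b1@7:R b2@8:L b3@9:R b4@12:L]
Beat 6 (L): throw ball5 h=7 -> lands@13:R; in-air after throw: [b1@7:R b2@8:L b3@9:R b4@12:L b5@13:R]
Beat 7 (R): throw ball1 h=7 -> lands@14:L; in-air after throw: [b2@8:L b3@9:R b4@12:L b5@13:R b1@14:L]
Beat 8 (L): throw ball2 h=2 -> lands@10:L; in-air after throw: [b3@9:R b2@10:L b4@12:L b5@13:R b1@14:L]
Beat 9 (R): throw ball3 h=2 -> lands@11:R; in-air after throw: [b2@10:L b3@11:R b4@12:L b5@13:R b1@14:L]
Beat 10 (L): throw ball2 h=7 -> lands@17:R; in-air after throw: [b3@11:R b4@12:L b5@13:R b1@14:L b2@17:R]
Beat 11 (R): throw ball3 h=7 -> lands@18:L; in-air after throw: [b4@12:L b5@13:R b1@14:L b2@17:R b3@18:L]
Ball 3: thrown@2 h=7 -> first land @9; rethrown@9 h=2 -> second land @11

Answer: 9 11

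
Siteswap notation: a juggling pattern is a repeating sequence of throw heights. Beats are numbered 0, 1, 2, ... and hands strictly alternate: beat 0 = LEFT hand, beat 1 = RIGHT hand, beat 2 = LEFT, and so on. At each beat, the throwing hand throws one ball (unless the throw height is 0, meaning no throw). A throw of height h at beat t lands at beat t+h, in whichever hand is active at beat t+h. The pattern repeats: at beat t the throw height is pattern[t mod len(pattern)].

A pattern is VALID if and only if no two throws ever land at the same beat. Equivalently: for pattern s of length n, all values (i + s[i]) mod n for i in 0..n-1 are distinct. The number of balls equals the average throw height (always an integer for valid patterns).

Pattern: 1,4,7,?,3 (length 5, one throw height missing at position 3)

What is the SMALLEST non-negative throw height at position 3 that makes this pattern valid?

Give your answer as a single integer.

Answer: 0

Derivation:
i=0: (0 + 1) mod 5 = 1
i=1: (1 + 4) mod 5 = 0
i=2: (2 + 7) mod 5 = 4
i=3: s[i]=? (unknown)
i=4: (4 + 3) mod 5 = 2
Known residues: [0, 1, 2, 4]; need a permutation of 0..4, so missing residue r = 3
Need (3 + s) mod 5 = 3; smallest s = (3 - 3) mod 5 = 0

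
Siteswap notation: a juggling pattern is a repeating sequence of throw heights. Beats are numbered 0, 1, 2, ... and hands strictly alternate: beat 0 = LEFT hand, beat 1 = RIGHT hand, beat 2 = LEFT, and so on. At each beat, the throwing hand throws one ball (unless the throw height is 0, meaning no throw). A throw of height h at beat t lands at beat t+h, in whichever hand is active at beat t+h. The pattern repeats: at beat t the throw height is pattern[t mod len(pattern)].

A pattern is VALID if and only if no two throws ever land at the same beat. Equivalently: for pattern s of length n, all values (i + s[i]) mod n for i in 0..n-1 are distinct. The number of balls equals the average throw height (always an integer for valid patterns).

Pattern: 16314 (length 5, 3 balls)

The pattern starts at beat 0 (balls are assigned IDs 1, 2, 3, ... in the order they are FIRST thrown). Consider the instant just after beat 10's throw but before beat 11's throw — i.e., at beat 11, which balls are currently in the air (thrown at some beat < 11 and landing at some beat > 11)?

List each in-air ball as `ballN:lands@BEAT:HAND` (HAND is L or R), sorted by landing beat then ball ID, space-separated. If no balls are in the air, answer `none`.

Answer: ball2:lands@12:L ball3:lands@13:R

Derivation:
Beat 0 (L): throw ball1 h=1 -> lands@1:R; in-air after throw: [b1@1:R]
Beat 1 (R): throw ball1 h=6 -> lands@7:R; in-air after throw: [b1@7:R]
Beat 2 (L): throw ball2 h=3 -> lands@5:R; in-air after throw: [b2@5:R b1@7:R]
Beat 3 (R): throw ball3 h=1 -> lands@4:L; in-air after throw: [b3@4:L b2@5:R b1@7:R]
Beat 4 (L): throw ball3 h=4 -> lands@8:L; in-air after throw: [b2@5:R b1@7:R b3@8:L]
Beat 5 (R): throw ball2 h=1 -> lands@6:L; in-air after throw: [b2@6:L b1@7:R b3@8:L]
Beat 6 (L): throw ball2 h=6 -> lands@12:L; in-air after throw: [b1@7:R b3@8:L b2@12:L]
Beat 7 (R): throw ball1 h=3 -> lands@10:L; in-air after throw: [b3@8:L b1@10:L b2@12:L]
Beat 8 (L): throw ball3 h=1 -> lands@9:R; in-air after throw: [b3@9:R b1@10:L b2@12:L]
Beat 9 (R): throw ball3 h=4 -> lands@13:R; in-air after throw: [b1@10:L b2@12:L b3@13:R]
Beat 10 (L): throw ball1 h=1 -> lands@11:R; in-air after throw: [b1@11:R b2@12:L b3@13:R]
Beat 11 (R): throw ball1 h=6 -> lands@17:R; in-air after throw: [b2@12:L b3@13:R b1@17:R]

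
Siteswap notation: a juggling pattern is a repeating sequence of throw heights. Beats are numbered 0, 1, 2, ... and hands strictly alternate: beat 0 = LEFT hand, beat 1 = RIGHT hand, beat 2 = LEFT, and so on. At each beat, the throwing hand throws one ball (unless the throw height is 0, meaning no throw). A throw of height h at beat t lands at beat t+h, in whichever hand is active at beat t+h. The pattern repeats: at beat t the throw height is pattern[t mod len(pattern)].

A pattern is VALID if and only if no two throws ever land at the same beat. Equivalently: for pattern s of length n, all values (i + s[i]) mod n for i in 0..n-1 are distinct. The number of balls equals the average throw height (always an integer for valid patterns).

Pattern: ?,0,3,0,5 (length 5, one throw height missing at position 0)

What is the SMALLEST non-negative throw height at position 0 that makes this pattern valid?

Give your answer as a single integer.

i=0: s[i]=? (unknown)
i=1: (1 + 0) mod 5 = 1
i=2: (2 + 3) mod 5 = 0
i=3: (3 + 0) mod 5 = 3
i=4: (4 + 5) mod 5 = 4
Known residues: [0, 1, 3, 4]; need a permutation of 0..4, so missing residue r = 2
Need (0 + s) mod 5 = 2; smallest s = (2 - 0) mod 5 = 2

Answer: 2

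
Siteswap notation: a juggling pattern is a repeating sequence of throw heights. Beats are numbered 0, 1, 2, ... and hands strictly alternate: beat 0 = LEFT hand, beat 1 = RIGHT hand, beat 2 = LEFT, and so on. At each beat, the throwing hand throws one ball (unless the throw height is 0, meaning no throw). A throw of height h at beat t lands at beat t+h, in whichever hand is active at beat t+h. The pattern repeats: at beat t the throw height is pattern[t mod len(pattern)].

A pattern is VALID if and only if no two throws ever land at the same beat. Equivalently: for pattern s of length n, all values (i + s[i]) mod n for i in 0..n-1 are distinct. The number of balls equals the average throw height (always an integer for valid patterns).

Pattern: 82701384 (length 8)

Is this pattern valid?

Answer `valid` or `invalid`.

Answer: invalid

Derivation:
i=0: (i + s[i]) mod n = (0 + 8) mod 8 = 0
i=1: (i + s[i]) mod n = (1 + 2) mod 8 = 3
i=2: (i + s[i]) mod n = (2 + 7) mod 8 = 1
i=3: (i + s[i]) mod n = (3 + 0) mod 8 = 3
i=4: (i + s[i]) mod n = (4 + 1) mod 8 = 5
i=5: (i + s[i]) mod n = (5 + 3) mod 8 = 0
i=6: (i + s[i]) mod n = (6 + 8) mod 8 = 6
i=7: (i + s[i]) mod n = (7 + 4) mod 8 = 3
Residues: [0, 3, 1, 3, 5, 0, 6, 3], distinct: False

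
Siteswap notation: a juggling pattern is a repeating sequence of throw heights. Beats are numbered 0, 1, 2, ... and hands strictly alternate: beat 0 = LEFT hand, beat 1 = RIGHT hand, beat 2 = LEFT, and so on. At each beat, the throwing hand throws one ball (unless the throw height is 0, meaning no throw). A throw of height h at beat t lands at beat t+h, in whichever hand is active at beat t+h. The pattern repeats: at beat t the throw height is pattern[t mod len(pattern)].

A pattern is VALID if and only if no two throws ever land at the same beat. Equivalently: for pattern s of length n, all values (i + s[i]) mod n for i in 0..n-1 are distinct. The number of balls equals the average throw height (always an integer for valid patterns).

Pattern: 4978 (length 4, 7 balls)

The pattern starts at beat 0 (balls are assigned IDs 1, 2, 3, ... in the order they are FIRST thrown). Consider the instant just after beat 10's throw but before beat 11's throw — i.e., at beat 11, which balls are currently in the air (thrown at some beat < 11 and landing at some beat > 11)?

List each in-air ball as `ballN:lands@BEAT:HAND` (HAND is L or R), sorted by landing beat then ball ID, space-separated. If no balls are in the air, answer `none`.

Beat 0 (L): throw ball1 h=4 -> lands@4:L; in-air after throw: [b1@4:L]
Beat 1 (R): throw ball2 h=9 -> lands@10:L; in-air after throw: [b1@4:L b2@10:L]
Beat 2 (L): throw ball3 h=7 -> lands@9:R; in-air after throw: [b1@4:L b3@9:R b2@10:L]
Beat 3 (R): throw ball4 h=8 -> lands@11:R; in-air after throw: [b1@4:L b3@9:R b2@10:L b4@11:R]
Beat 4 (L): throw ball1 h=4 -> lands@8:L; in-air after throw: [b1@8:L b3@9:R b2@10:L b4@11:R]
Beat 5 (R): throw ball5 h=9 -> lands@14:L; in-air after throw: [b1@8:L b3@9:R b2@10:L b4@11:R b5@14:L]
Beat 6 (L): throw ball6 h=7 -> lands@13:R; in-air after throw: [b1@8:L b3@9:R b2@10:L b4@11:R b6@13:R b5@14:L]
Beat 7 (R): throw ball7 h=8 -> lands@15:R; in-air after throw: [b1@8:L b3@9:R b2@10:L b4@11:R b6@13:R b5@14:L b7@15:R]
Beat 8 (L): throw ball1 h=4 -> lands@12:L; in-air after throw: [b3@9:R b2@10:L b4@11:R b1@12:L b6@13:R b5@14:L b7@15:R]
Beat 9 (R): throw ball3 h=9 -> lands@18:L; in-air after throw: [b2@10:L b4@11:R b1@12:L b6@13:R b5@14:L b7@15:R b3@18:L]
Beat 10 (L): throw ball2 h=7 -> lands@17:R; in-air after throw: [b4@11:R b1@12:L b6@13:R b5@14:L b7@15:R b2@17:R b3@18:L]
Beat 11 (R): throw ball4 h=8 -> lands@19:R; in-air after throw: [b1@12:L b6@13:R b5@14:L b7@15:R b2@17:R b3@18:L b4@19:R]

Answer: ball1:lands@12:L ball6:lands@13:R ball5:lands@14:L ball7:lands@15:R ball2:lands@17:R ball3:lands@18:L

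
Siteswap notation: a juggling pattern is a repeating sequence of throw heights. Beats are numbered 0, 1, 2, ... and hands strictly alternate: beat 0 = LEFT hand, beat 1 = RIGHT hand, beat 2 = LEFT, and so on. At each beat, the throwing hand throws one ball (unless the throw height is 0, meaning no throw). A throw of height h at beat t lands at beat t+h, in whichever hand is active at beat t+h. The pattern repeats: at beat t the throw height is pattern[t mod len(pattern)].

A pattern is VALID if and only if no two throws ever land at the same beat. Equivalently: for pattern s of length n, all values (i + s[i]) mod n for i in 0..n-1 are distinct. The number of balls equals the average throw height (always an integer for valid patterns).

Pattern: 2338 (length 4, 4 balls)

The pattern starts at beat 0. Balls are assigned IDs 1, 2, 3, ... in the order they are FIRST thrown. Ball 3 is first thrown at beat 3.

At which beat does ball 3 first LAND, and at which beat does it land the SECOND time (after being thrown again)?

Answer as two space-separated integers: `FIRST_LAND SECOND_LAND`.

Answer: 11 19

Derivation:
Beat 0 (L): throw ball1 h=2 -> lands@2:L; in-air after throw: [b1@2:L]
Beat 1 (R): throw ball2 h=3 -> lands@4:L; in-air after throw: [b1@2:L b2@4:L]
Beat 2 (L): throw ball1 h=3 -> lands@5:R; in-air after throw: [b2@4:L b1@5:R]
Beat 3 (R): throw ball3 h=8 -> lands@11:R; in-air after throw: [b2@4:L b1@5:R b3@11:R]
Beat 4 (L): throw ball2 h=2 -> lands@6:L; in-air after throw: [b1@5:R b2@6:L b3@11:R]
Beat 5 (R): throw ball1 h=3 -> lands@8:L; in-air after throw: [b2@6:L b1@8:L b3@11:R]
Beat 6 (L): throw ball2 h=3 -> lands@9:R; in-air after throw: [b1@8:L b2@9:R b3@11:R]
Beat 7 (R): throw ball4 h=8 -> lands@15:R; in-air after throw: [b1@8:L b2@9:R b3@11:R b4@15:R]
Beat 8 (L): throw ball1 h=2 -> lands@10:L; in-air after throw: [b2@9:R b1@10:L b3@11:R b4@15:R]
Beat 9 (R): throw ball2 h=3 -> lands@12:L; in-air after throw: [b1@10:L b3@11:R b2@12:L b4@15:R]
Beat 10 (L): throw ball1 h=3 -> lands@13:R; in-air after throw: [b3@11:R b2@12:L b1@13:R b4@15:R]
Beat 11 (R): throw ball3 h=8 -> lands@19:R; in-air after throw: [b2@12:L b1@13:R b4@15:R b3@19:R]
Beat 12 (L): throw ball2 h=2 -> lands@14:L; in-air after throw: [b1@13:R b2@14:L b4@15:R b3@19:R]
Beat 13 (R): throw ball1 h=3 -> lands@16:L; in-air after throw: [b2@14:L b4@15:R b1@16:L b3@19:R]
Beat 14 (L): throw ball2 h=3 -> lands@17:R; in-air after throw: [b4@15:R b1@16:L b2@17:R b3@19:R]
Beat 15 (R): throw ball4 h=8 -> lands@23:R; in-air after throw: [b1@16:L b2@17:R b3@19:R b4@23:R]
Beat 16 (L): throw ball1 h=2 -> lands@18:L; in-air after throw: [b2@17:R b1@18:L b3@19:R b4@23:R]
Beat 17 (R): throw ball2 h=3 -> lands@20:L; in-air after throw: [b1@18:L b3@19:R b2@20:L b4@23:R]
Beat 18 (L): throw ball1 h=3 -> lands@21:R; in-air after throw: [b3@19:R b2@20:L b1@21:R b4@23:R]
Beat 19 (R): throw ball3 h=8 -> lands@27:R; in-air after throw: [b2@20:L b1@21:R b4@23:R b3@27:R]
Ball 3: thrown@3 h=8 -> first land @11; rethrown@11 h=8 -> second land @19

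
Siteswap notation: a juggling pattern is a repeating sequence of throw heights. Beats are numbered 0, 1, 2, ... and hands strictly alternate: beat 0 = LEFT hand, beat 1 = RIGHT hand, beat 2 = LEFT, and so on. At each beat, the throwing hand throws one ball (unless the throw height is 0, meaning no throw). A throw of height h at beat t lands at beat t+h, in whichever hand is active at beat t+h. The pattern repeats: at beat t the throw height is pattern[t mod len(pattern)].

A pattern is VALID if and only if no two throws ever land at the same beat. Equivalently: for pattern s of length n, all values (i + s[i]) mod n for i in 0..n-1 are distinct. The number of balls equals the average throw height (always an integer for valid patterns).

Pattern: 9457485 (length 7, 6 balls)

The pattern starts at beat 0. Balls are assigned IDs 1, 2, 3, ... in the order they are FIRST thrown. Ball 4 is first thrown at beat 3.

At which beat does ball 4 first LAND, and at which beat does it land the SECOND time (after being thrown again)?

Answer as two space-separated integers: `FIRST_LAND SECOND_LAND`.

Beat 0 (L): throw ball1 h=9 -> lands@9:R; in-air after throw: [b1@9:R]
Beat 1 (R): throw ball2 h=4 -> lands@5:R; in-air after throw: [b2@5:R b1@9:R]
Beat 2 (L): throw ball3 h=5 -> lands@7:R; in-air after throw: [b2@5:R b3@7:R b1@9:R]
Beat 3 (R): throw ball4 h=7 -> lands@10:L; in-air after throw: [b2@5:R b3@7:R b1@9:R b4@10:L]
Beat 4 (L): throw ball5 h=4 -> lands@8:L; in-air after throw: [b2@5:R b3@7:R b5@8:L b1@9:R b4@10:L]
Beat 5 (R): throw ball2 h=8 -> lands@13:R; in-air after throw: [b3@7:R b5@8:L b1@9:R b4@10:L b2@13:R]
Beat 6 (L): throw ball6 h=5 -> lands@11:R; in-air after throw: [b3@7:R b5@8:L b1@9:R b4@10:L b6@11:R b2@13:R]
Beat 7 (R): throw ball3 h=9 -> lands@16:L; in-air after throw: [b5@8:L b1@9:R b4@10:L b6@11:R b2@13:R b3@16:L]
Beat 8 (L): throw ball5 h=4 -> lands@12:L; in-air after throw: [b1@9:R b4@10:L b6@11:R b5@12:L b2@13:R b3@16:L]
Beat 9 (R): throw ball1 h=5 -> lands@14:L; in-air after throw: [b4@10:L b6@11:R b5@12:L b2@13:R b1@14:L b3@16:L]
Beat 10 (L): throw ball4 h=7 -> lands@17:R; in-air after throw: [b6@11:R b5@12:L b2@13:R b1@14:L b3@16:L b4@17:R]
Beat 11 (R): throw ball6 h=4 -> lands@15:R; in-air after throw: [b5@12:L b2@13:R b1@14:L b6@15:R b3@16:L b4@17:R]
Beat 12 (L): throw ball5 h=8 -> lands@20:L; in-air after throw: [b2@13:R b1@14:L b6@15:R b3@16:L b4@17:R b5@20:L]
Beat 13 (R): throw ball2 h=5 -> lands@18:L; in-air after throw: [b1@14:L b6@15:R b3@16:L b4@17:R b2@18:L b5@20:L]
Beat 14 (L): throw ball1 h=9 -> lands@23:R; in-air after throw: [b6@15:R b3@16:L b4@17:R b2@18:L b5@20:L b1@23:R]
Ball 4: thrown@3 h=7 -> first land @10; rethrown@10 h=7 -> second land @17

Answer: 10 17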